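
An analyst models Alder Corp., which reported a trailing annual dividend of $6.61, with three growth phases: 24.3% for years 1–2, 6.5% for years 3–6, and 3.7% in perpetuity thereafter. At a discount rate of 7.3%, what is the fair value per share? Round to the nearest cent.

Three-stage DDM. Project D₁…D_6; terminal Gordon value at t=6 with g = 0.037; discount at r = 0.073.
D_1 = 8.2162
D_2 = 10.2128
D_3 = 10.8766
D_4 = 11.5836
D_5 = 12.3365
D_6 = 13.1384
TV_6 = 13.6245/(0.073−0.037) = 378.4586
P₀ = Σ Dₜ/(1+r)ᵗ + TV_6/(1+r)^6 = 299.3349

$299.33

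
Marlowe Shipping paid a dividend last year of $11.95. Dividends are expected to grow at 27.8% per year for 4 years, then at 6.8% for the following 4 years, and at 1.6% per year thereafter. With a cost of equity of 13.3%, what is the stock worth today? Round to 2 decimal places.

Three-stage DDM. Project D₁…D_8; terminal Gordon value at t=8 with g = 0.016; discount at r = 0.133.
D_1 = 15.2721
D_2 = 19.5177
D_3 = 24.9437
D_4 = 31.8780
D_5 = 34.0457
D_6 = 36.3608
D_7 = 38.8334
D_8 = 41.4740
TV_8 = 42.1376/(0.133−0.016) = 360.1506
P₀ = Σ Dₜ/(1+r)ᵗ + TV_8/(1+r)^8 = 264.7110

$264.71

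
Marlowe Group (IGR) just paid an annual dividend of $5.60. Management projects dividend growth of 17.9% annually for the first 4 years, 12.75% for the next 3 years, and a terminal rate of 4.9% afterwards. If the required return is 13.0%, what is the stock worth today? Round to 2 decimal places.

$130.13

Three-stage DDM. Project D₁…D_7; terminal Gordon value at t=7 with g = 0.049; discount at r = 0.13.
D_1 = 6.6024
D_2 = 7.7842
D_3 = 9.1776
D_4 = 10.8204
D_5 = 12.2000
D_6 = 13.7555
D_7 = 15.5093
TV_7 = 16.2693/(0.13−0.049) = 200.8553
P₀ = Σ Dₜ/(1+r)ᵗ + TV_7/(1+r)^7 = 130.1327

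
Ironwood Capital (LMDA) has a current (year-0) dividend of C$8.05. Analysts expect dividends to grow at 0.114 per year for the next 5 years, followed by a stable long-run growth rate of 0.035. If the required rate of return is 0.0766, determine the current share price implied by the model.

C$282.22

Two-stage DDM. Project D₁…D_5 at 0.114, terminal growth 0.035, discount at r = 0.0766.
D_1 = 8.9677
D_2 = 9.9900
D_3 = 11.1289
D_4 = 12.3976
D_5 = 13.8109
Terminal value at t=5: TV = D_6/(r−g) = 14.2943/(0.0766−0.035) = 343.6124
P₀ = 8.9677/(1+0.0766)^1 + 9.9900/(1+0.0766)^2 + 11.1289/(1+0.0766)^3 + 12.3976/(1+0.0766)^4 + 13.8109/(1+0.0766)^5 + 343.6124/(1+0.0766)^5 = 282.2171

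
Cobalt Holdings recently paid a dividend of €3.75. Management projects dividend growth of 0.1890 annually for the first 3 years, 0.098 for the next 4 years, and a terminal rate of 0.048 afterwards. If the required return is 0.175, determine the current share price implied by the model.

€49.13

Three-stage DDM. Project D₁…D_7; terminal Gordon value at t=7 with g = 0.048; discount at r = 0.175.
D_1 = 4.4588
D_2 = 5.3015
D_3 = 6.3034
D_4 = 6.9212
D_5 = 7.5994
D_6 = 8.3442
D_7 = 9.1619
TV_7 = 9.6017/(0.175−0.048) = 75.6038
P₀ = Σ Dₜ/(1+r)ᵗ + TV_7/(1+r)^7 = 49.1279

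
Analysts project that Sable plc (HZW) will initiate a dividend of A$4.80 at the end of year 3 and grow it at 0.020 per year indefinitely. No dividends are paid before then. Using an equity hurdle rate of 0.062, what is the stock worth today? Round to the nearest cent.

Deferred-dividend DDM. At t=2 the remaining stream is a growing perpetuity with first payment D_3 = 4.80.
V_2 = D_3/(r−g) = 4.80/(0.062−0.02) = 114.2857
P₀ = V_2/(1+r)^2 = 114.2857/(1+0.062)^2 = 101.3311

A$101.33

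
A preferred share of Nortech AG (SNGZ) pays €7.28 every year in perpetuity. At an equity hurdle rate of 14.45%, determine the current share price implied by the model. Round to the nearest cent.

Zero-growth DDM (perpetuity): P₀ = D/r = 7.28 / 0.1445 = 50.3806

€50.38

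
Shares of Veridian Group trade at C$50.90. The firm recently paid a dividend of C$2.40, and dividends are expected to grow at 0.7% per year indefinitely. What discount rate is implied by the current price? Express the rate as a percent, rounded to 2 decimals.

Rearranging the constant-growth DDM: r = D₁/P₀ + g.
D₁ = 2.40 × (1 + 0.007) = 2.4168.
r = 2.4168 / 50.90 + 0.007 = 0.04748 + 0.007 = 0.05448

5.45%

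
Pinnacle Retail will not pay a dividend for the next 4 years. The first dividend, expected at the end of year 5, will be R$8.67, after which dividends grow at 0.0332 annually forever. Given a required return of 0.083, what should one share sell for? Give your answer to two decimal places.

R$126.55

Deferred-dividend DDM. At t=4 the remaining stream is a growing perpetuity with first payment D_5 = 8.67.
V_4 = D_5/(r−g) = 8.67/(0.083−0.0332) = 174.0964
P₀ = V_4/(1+r)^4 = 174.0964/(1+0.083)^4 = 126.5540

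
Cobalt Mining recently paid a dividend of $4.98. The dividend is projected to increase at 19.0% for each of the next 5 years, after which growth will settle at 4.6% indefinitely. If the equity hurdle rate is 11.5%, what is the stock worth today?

Two-stage DDM. Project D₁…D_5 at 0.19, terminal growth 0.046, discount at r = 0.115.
D_1 = 5.9262
D_2 = 7.0522
D_3 = 8.3921
D_4 = 9.9866
D_5 = 11.8840
Terminal value at t=5: TV = D_6/(r−g) = 12.4307/(0.115−0.046) = 180.1552
P₀ = 5.9262/(1+0.115)^1 + 7.0522/(1+0.115)^2 + 8.3921/(1+0.115)^3 + 9.9866/(1+0.115)^4 + 11.8840/(1+0.115)^5 + 180.1552/(1+0.115)^5 = 134.9362

$134.94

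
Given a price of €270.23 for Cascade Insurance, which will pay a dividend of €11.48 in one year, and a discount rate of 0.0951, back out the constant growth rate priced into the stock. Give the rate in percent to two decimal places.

From P₀ = D₁/(r − g), the implied growth is g = r − D₁/P₀.
g = 0.0951 − 11.48/270.23 = 0.0951 − 0.04248 = 0.05262

5.26%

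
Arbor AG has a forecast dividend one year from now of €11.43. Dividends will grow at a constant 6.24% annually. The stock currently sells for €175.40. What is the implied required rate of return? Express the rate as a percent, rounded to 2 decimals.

12.76%

Rearranging the constant-growth DDM: r = D₁/P₀ + g.
r = 11.4300 / 175.40 + 0.0624 = 0.06517 + 0.0624 = 0.12757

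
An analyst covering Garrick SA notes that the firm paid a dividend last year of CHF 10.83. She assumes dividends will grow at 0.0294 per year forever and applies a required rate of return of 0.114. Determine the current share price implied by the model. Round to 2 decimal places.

CHF 131.78

Gordon growth model: P₀ = D₁/(r − g). D₁ = 10.83 × (1 + 0.0294) = 11.1484.
P₀ = 11.1484 / (0.114 − 0.0294) = 11.1484 / 0.0846 = 131.7778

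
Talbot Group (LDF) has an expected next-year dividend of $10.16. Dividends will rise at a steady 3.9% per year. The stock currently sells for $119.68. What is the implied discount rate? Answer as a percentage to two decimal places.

Rearranging the constant-growth DDM: r = D₁/P₀ + g.
r = 10.1600 / 119.68 + 0.039 = 0.08489 + 0.039 = 0.12389

12.39%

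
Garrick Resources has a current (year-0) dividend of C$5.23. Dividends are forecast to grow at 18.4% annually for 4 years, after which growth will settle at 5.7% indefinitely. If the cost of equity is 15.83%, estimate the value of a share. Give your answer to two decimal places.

C$81.68

Two-stage DDM. Project D₁…D_4 at 0.184, terminal growth 0.057, discount at r = 0.1583.
D_1 = 6.1923
D_2 = 7.3317
D_3 = 8.6807
D_4 = 10.2780
Terminal value at t=4: TV = D_5/(r−g) = 10.8638/(0.1583−0.057) = 107.2443
P₀ = 6.1923/(1+0.1583)^1 + 7.3317/(1+0.1583)^2 + 8.6807/(1+0.1583)^3 + 10.2780/(1+0.1583)^4 + 107.2443/(1+0.1583)^4 = 81.6850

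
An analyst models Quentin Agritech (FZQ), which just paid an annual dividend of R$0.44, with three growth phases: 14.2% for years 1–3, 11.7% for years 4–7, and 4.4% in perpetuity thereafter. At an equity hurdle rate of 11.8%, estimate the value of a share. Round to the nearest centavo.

Three-stage DDM. Project D₁…D_7; terminal Gordon value at t=7 with g = 0.044; discount at r = 0.118.
D_1 = 0.5025
D_2 = 0.5738
D_3 = 0.6553
D_4 = 0.7320
D_5 = 0.8176
D_6 = 0.9133
D_7 = 1.0201
TV_7 = 1.0650/(0.118−0.044) = 14.3924
P₀ = Σ Dₜ/(1+r)ᵗ + TV_7/(1+r)^7 = 9.8414

R$9.84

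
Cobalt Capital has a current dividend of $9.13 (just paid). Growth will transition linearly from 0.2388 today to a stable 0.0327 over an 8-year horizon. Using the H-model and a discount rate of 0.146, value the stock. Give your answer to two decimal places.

H-model: P₀ = D₀[(1+g_L) + H(g_S−g_L)]/(r−g_L), with H = 8/2 = 4.
P₀ = 9.13 × [(1+0.0327) + 4×(0.2388−0.0327)] / (0.146−0.0327)
   = 9.13 × 1.8571 / 0.1133 = 149.6498

$149.65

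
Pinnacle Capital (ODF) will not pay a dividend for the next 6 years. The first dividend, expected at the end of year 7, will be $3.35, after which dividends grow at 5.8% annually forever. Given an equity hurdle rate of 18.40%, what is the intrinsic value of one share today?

Deferred-dividend DDM. At t=6 the remaining stream is a growing perpetuity with first payment D_7 = 3.35.
V_6 = D_7/(r−g) = 3.35/(0.184−0.058) = 26.5873
P₀ = V_6/(1+r)^6 = 26.5873/(1+0.184)^6 = 9.6508

$9.65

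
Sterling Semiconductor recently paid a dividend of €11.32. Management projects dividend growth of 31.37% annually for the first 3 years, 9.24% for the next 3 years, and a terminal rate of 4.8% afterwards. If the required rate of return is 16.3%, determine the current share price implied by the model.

Three-stage DDM. Project D₁…D_6; terminal Gordon value at t=6 with g = 0.048; discount at r = 0.163.
D_1 = 14.8711
D_2 = 19.5361
D_3 = 25.6646
D_4 = 28.0360
D_5 = 30.6266
D_6 = 33.4565
TV_6 = 35.0624/(0.163−0.048) = 304.8903
P₀ = Σ Dₜ/(1+r)ᵗ + TV_6/(1+r)^6 = 210.0017

€210.00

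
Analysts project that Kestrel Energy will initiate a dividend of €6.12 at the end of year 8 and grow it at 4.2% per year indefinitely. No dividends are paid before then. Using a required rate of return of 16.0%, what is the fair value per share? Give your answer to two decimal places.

Deferred-dividend DDM. At t=7 the remaining stream is a growing perpetuity with first payment D_8 = 6.12.
V_7 = D_8/(r−g) = 6.12/(0.16−0.042) = 51.8644
P₀ = V_7/(1+r)^7 = 51.8644/(1+0.16)^7 = 18.3512

€18.35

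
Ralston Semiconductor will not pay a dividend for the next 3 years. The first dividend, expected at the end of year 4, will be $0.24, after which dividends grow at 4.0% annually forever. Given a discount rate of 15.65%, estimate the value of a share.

Deferred-dividend DDM. At t=3 the remaining stream is a growing perpetuity with first payment D_4 = 0.24.
V_3 = D_4/(r−g) = 0.24/(0.1565−0.04) = 2.0601
P₀ = V_3/(1+r)^3 = 2.0601/(1+0.1565)^3 = 1.3318

$1.33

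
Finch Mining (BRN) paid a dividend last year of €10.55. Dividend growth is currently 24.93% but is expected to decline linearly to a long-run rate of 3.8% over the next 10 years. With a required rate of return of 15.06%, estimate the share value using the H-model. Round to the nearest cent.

H-model: P₀ = D₀[(1+g_L) + H(g_S−g_L)]/(r−g_L), with H = 10/2 = 5.
P₀ = 10.55 × [(1+0.038) + 5×(0.2493−0.038)] / (0.1506−0.038)
   = 10.55 × 2.0945 / 0.1126 = 196.2431

€196.24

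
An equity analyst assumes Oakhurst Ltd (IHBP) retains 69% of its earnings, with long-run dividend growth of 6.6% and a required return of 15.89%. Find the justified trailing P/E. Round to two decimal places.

Payout ratio b = 1 − 0.69 = 0.31.
Justified trailing P/E = b(1+g)/(r−g) = 0.31×(1+0.066)/(0.1589−0.066) = 3.5572

3.56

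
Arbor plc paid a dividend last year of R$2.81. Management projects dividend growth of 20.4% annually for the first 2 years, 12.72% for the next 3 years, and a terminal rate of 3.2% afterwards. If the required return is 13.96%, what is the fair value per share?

Three-stage DDM. Project D₁…D_5; terminal Gordon value at t=5 with g = 0.032; discount at r = 0.1396.
D_1 = 3.3832
D_2 = 4.0734
D_3 = 4.5916
D_4 = 5.1756
D_5 = 5.8339
TV_5 = 6.0206/(0.1396−0.032) = 55.9538
P₀ = Σ Dₜ/(1+r)ᵗ + TV_5/(1+r)^5 = 44.4235

R$44.42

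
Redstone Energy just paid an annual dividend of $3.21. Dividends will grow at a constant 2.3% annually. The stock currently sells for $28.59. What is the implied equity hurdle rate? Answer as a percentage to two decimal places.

Rearranging the constant-growth DDM: r = D₁/P₀ + g.
D₁ = 3.21 × (1 + 0.023) = 3.2838.
r = 3.2838 / 28.59 + 0.023 = 0.11486 + 0.023 = 0.13786

13.79%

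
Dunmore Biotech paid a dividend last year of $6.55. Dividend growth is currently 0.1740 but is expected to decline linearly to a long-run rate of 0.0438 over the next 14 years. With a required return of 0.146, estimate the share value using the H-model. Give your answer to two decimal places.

H-model: P₀ = D₀[(1+g_L) + H(g_S−g_L)]/(r−g_L), with H = 14/2 = 7.
P₀ = 6.55 × [(1+0.0438) + 7×(0.174−0.0438)] / (0.146−0.0438)
   = 6.55 × 1.9552 / 0.1022 = 125.3088

$125.31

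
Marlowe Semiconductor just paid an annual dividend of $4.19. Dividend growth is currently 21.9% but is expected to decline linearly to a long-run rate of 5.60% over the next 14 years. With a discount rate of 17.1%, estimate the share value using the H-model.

H-model: P₀ = D₀[(1+g_L) + H(g_S−g_L)]/(r−g_L), with H = 14/2 = 7.
P₀ = 4.19 × [(1+0.056) + 7×(0.219−0.056)] / (0.171−0.056)
   = 4.19 × 2.1970 / 0.115 = 80.0472

$80.05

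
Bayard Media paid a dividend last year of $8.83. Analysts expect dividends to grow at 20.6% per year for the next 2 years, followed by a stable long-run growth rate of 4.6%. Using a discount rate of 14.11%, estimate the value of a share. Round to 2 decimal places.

$127.68

Two-stage DDM. Project D₁…D_2 at 0.206, terminal growth 0.046, discount at r = 0.1411.
D_1 = 10.6490
D_2 = 12.8427
Terminal value at t=2: TV = D_3/(r−g) = 13.4334/(0.1411−0.046) = 141.2559
P₀ = 10.6490/(1+0.1411)^1 + 12.8427/(1+0.1411)^2 + 141.2559/(1+0.1411)^2 = 127.6775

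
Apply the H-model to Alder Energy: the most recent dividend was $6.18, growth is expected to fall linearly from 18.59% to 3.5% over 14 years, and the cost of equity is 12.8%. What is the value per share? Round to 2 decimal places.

$138.97

H-model: P₀ = D₀[(1+g_L) + H(g_S−g_L)]/(r−g_L), with H = 14/2 = 7.
P₀ = 6.18 × [(1+0.035) + 7×(0.1859−0.035)] / (0.128−0.035)
   = 6.18 × 2.0913 / 0.093 = 138.9703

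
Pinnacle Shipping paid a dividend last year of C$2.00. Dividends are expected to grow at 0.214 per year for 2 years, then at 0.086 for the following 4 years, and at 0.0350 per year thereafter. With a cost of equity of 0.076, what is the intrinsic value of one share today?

C$81.92

Three-stage DDM. Project D₁…D_6; terminal Gordon value at t=6 with g = 0.035; discount at r = 0.076.
D_1 = 2.4280
D_2 = 2.9476
D_3 = 3.2011
D_4 = 3.4764
D_5 = 3.7753
D_6 = 4.1000
TV_6 = 4.2435/(0.076−0.035) = 103.5007
P₀ = Σ Dₜ/(1+r)ᵗ + TV_6/(1+r)^6 = 81.9162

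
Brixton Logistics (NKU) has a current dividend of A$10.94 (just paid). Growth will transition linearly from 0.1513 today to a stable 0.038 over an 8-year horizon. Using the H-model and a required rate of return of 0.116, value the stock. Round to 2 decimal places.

A$209.15

H-model: P₀ = D₀[(1+g_L) + H(g_S−g_L)]/(r−g_L), with H = 8/2 = 4.
P₀ = 10.94 × [(1+0.038) + 4×(0.1513−0.038)] / (0.116−0.038)
   = 10.94 × 1.4912 / 0.078 = 209.1504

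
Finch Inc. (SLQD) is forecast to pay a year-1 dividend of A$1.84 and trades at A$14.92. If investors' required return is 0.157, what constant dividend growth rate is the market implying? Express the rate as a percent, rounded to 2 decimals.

From P₀ = D₁/(r − g), the implied growth is g = r − D₁/P₀.
g = 0.157 − 1.84/14.92 = 0.157 − 0.12332 = 0.03368

3.37%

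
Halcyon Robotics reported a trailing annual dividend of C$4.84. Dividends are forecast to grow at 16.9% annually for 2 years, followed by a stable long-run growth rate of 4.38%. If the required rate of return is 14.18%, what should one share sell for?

C$64.06

Two-stage DDM. Project D₁…D_2 at 0.169, terminal growth 0.0438, discount at r = 0.1418.
D_1 = 5.6580
D_2 = 6.6142
Terminal value at t=2: TV = D_3/(r−g) = 6.9039/(0.1418−0.0438) = 70.4475
P₀ = 5.6580/(1+0.1418)^1 + 6.6142/(1+0.1418)^2 + 70.4475/(1+0.1418)^2 = 64.0649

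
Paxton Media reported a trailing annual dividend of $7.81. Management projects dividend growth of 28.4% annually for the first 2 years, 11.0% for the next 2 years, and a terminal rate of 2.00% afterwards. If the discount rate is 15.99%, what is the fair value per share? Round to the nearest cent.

$100.04

Three-stage DDM. Project D₁…D_4; terminal Gordon value at t=4 with g = 0.02; discount at r = 0.1599.
D_1 = 10.0280
D_2 = 12.8760
D_3 = 14.2924
D_4 = 15.8645
TV_4 = 16.1818/(0.1599−0.02) = 115.6670
P₀ = Σ Dₜ/(1+r)ᵗ + TV_4/(1+r)^4 = 100.0439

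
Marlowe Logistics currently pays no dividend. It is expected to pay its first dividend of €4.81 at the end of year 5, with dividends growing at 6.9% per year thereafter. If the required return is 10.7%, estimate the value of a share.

Deferred-dividend DDM. At t=4 the remaining stream is a growing perpetuity with first payment D_5 = 4.81.
V_4 = D_5/(r−g) = 4.81/(0.107−0.069) = 126.5789
P₀ = V_4/(1+r)^4 = 126.5789/(1+0.107)^4 = 84.2890

€84.29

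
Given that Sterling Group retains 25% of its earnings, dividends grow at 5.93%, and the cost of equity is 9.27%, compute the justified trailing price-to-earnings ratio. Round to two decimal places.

23.79

Payout ratio b = 1 − 0.25 = 0.75.
Justified trailing P/E = b(1+g)/(r−g) = 0.75×(1+0.0593)/(0.0927−0.0593) = 23.7867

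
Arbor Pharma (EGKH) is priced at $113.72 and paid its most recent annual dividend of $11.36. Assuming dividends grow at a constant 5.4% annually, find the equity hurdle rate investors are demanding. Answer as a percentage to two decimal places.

Rearranging the constant-growth DDM: r = D₁/P₀ + g.
D₁ = 11.36 × (1 + 0.054) = 11.9734.
r = 11.9734 / 113.72 + 0.054 = 0.10529 + 0.054 = 0.15929

15.93%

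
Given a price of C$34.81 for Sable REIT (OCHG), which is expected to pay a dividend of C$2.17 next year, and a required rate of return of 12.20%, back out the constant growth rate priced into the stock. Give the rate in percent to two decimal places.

From P₀ = D₁/(r − g), the implied growth is g = r − D₁/P₀.
g = 0.122 − 2.17/34.81 = 0.122 − 0.06234 = 0.05966

5.97%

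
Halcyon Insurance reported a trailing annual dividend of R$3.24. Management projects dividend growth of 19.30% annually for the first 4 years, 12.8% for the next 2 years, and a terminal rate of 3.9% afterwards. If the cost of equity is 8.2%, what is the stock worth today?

Three-stage DDM. Project D₁…D_6; terminal Gordon value at t=6 with g = 0.039; discount at r = 0.082.
D_1 = 3.8653
D_2 = 4.6113
D_3 = 5.5013
D_4 = 6.5631
D_5 = 7.4031
D_6 = 8.3507
TV_6 = 8.6764/(0.082−0.039) = 201.7772
P₀ = Σ Dₜ/(1+r)ᵗ + TV_6/(1+r)^6 = 152.5892

R$152.59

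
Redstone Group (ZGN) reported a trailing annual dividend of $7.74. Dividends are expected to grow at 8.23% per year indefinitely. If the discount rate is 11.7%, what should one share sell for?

Gordon growth model: P₀ = D₁/(r − g). D₁ = 7.74 × (1 + 0.0823) = 8.3770.
P₀ = 8.3770 / (0.117 − 0.0823) = 8.3770 / 0.0347 = 241.4122

$241.41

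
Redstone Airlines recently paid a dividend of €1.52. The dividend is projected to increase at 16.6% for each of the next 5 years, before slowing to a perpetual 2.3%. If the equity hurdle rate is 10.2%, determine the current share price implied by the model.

Two-stage DDM. Project D₁…D_5 at 0.166, terminal growth 0.023, discount at r = 0.102.
D_1 = 1.7723
D_2 = 2.0665
D_3 = 2.4096
D_4 = 2.8096
D_5 = 3.2759
Terminal value at t=5: TV = D_6/(r−g) = 3.3513/(0.102−0.023) = 42.4214
P₀ = 1.7723/(1+0.102)^1 + 2.0665/(1+0.102)^2 + 2.4096/(1+0.102)^3 + 2.8096/(1+0.102)^4 + 3.2759/(1+0.102)^5 + 42.4214/(1+0.102)^5 = 35.1334

€35.13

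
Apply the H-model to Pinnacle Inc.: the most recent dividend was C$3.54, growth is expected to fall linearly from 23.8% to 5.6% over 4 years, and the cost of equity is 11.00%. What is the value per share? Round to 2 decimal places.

H-model: P₀ = D₀[(1+g_L) + H(g_S−g_L)]/(r−g_L), with H = 4/2 = 2.
P₀ = 3.54 × [(1+0.056) + 2×(0.238−0.056)] / (0.11−0.056)
   = 3.54 × 1.4200 / 0.054 = 93.0889

C$93.09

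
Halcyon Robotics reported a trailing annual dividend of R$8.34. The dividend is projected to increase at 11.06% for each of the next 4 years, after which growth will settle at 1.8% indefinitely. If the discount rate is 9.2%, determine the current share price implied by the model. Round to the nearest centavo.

R$157.56

Two-stage DDM. Project D₁…D_4 at 0.1106, terminal growth 0.018, discount at r = 0.092.
D_1 = 9.2624
D_2 = 10.2868
D_3 = 11.4245
D_4 = 12.6881
Terminal value at t=4: TV = D_5/(r−g) = 12.9165/(0.092−0.018) = 174.5472
P₀ = 9.2624/(1+0.092)^1 + 10.2868/(1+0.092)^2 + 11.4245/(1+0.092)^3 + 12.6881/(1+0.092)^4 + 174.5472/(1+0.092)^4 = 157.5552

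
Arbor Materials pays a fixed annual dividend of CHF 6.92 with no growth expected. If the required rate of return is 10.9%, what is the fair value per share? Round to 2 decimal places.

CHF 63.49

Zero-growth DDM (perpetuity): P₀ = D/r = 6.92 / 0.109 = 63.4862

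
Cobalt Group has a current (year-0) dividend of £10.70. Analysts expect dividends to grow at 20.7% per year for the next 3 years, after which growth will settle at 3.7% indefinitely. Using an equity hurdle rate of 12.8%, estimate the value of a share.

Two-stage DDM. Project D₁…D_3 at 0.207, terminal growth 0.037, discount at r = 0.128.
D_1 = 12.9149
D_2 = 15.5883
D_3 = 18.8151
Terminal value at t=3: TV = D_4/(r−g) = 19.5112/(0.128−0.037) = 214.4090
P₀ = 12.9149/(1+0.128)^1 + 15.5883/(1+0.128)^2 + 18.8151/(1+0.128)^3 + 214.4090/(1+0.128)^3 = 186.1979

£186.20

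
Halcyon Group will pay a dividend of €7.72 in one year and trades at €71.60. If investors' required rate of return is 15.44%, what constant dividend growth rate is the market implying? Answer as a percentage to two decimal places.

4.66%

From P₀ = D₁/(r − g), the implied growth is g = r − D₁/P₀.
g = 0.1544 − 7.72/71.60 = 0.1544 − 0.10782 = 0.04658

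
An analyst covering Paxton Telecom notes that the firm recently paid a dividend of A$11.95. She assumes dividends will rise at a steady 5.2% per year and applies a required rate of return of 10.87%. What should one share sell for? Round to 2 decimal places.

Gordon growth model: P₀ = D₁/(r − g). D₁ = 11.95 × (1 + 0.052) = 12.5714.
P₀ = 12.5714 / (0.1087 − 0.052) = 12.5714 / 0.0567 = 221.7178

A$221.72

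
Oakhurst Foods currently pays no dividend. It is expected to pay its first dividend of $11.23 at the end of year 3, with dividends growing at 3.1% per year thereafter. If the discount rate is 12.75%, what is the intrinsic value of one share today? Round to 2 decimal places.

Deferred-dividend DDM. At t=2 the remaining stream is a growing perpetuity with first payment D_3 = 11.23.
V_2 = D_3/(r−g) = 11.23/(0.1275−0.031) = 116.3731
P₀ = V_2/(1+r)^2 = 116.3731/(1+0.1275)^2 = 91.5418

$91.54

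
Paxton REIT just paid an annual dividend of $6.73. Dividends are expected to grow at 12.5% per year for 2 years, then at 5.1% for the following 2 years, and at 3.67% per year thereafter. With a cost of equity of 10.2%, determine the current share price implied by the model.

Three-stage DDM. Project D₁…D_4; terminal Gordon value at t=4 with g = 0.0367; discount at r = 0.102.
D_1 = 7.5713
D_2 = 8.5177
D_3 = 8.9521
D_4 = 9.4086
TV_4 = 9.7539/(0.102−0.0367) = 149.3707
P₀ = Σ Dₜ/(1+r)ᵗ + TV_4/(1+r)^4 = 128.2369

$128.24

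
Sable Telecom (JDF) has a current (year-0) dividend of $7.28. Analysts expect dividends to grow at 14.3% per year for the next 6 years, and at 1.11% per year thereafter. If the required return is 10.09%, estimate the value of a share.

Two-stage DDM. Project D₁…D_6 at 0.143, terminal growth 0.0111, discount at r = 0.1009.
D_1 = 8.3210
D_2 = 9.5109
D_3 = 10.8710
D_4 = 12.4256
D_5 = 14.2024
D_6 = 16.2334
Terminal value at t=6: TV = D_7/(r−g) = 16.4136/(0.1009−0.0111) = 182.7791
P₀ = 8.3210/(1+0.1009)^1 + 9.5109/(1+0.1009)^2 + 10.8710/(1+0.1009)^3 + 12.4256/(1+0.1009)^4 + 14.2024/(1+0.1009)^5 + 16.2334/(1+0.1009)^6 + 182.7791/(1+0.1009)^6 = 152.5825

$152.58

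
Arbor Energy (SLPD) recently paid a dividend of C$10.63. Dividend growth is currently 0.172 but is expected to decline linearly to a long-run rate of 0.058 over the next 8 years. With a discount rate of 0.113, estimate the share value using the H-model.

C$292.61

H-model: P₀ = D₀[(1+g_L) + H(g_S−g_L)]/(r−g_L), with H = 8/2 = 4.
P₀ = 10.63 × [(1+0.058) + 4×(0.172−0.058)] / (0.113−0.058)
   = 10.63 × 1.5140 / 0.055 = 292.6149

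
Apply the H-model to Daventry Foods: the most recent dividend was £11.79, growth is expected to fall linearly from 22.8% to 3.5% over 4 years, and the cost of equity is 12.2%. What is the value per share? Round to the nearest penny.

£192.57

H-model: P₀ = D₀[(1+g_L) + H(g_S−g_L)]/(r−g_L), with H = 4/2 = 2.
P₀ = 11.79 × [(1+0.035) + 2×(0.228−0.035)] / (0.122−0.035)
   = 11.79 × 1.4210 / 0.087 = 192.5700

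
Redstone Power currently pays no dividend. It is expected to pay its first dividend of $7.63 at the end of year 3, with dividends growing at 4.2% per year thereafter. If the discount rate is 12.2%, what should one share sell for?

$75.76

Deferred-dividend DDM. At t=2 the remaining stream is a growing perpetuity with first payment D_3 = 7.63.
V_2 = D_3/(r−g) = 7.63/(0.122−0.042) = 95.3750
P₀ = V_2/(1+r)^2 = 95.3750/(1+0.122)^2 = 75.7615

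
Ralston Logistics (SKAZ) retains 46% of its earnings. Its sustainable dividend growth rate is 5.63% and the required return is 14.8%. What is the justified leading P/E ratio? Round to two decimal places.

Payout ratio b = 1 − 0.46 = 0.54.
Justified leading P/E = b/(r−g) = 0.54/(0.148−0.0563) = 5.8888

5.89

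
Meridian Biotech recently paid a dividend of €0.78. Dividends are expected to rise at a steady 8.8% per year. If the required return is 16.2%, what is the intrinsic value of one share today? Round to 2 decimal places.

Gordon growth model: P₀ = D₁/(r − g). D₁ = 0.78 × (1 + 0.088) = 0.8486.
P₀ = 0.8486 / (0.162 − 0.088) = 0.8486 / 0.074 = 11.4681

€11.47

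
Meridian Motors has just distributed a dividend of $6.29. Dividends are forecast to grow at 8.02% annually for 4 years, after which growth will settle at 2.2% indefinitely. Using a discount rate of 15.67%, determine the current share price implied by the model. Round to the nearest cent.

Two-stage DDM. Project D₁…D_4 at 0.0802, terminal growth 0.022, discount at r = 0.1567.
D_1 = 6.7945
D_2 = 7.3394
D_3 = 7.9280
D_4 = 8.5638
Terminal value at t=4: TV = D_5/(r−g) = 8.7522/(0.1567−0.022) = 64.9757
P₀ = 6.7945/(1+0.1567)^1 + 7.3394/(1+0.1567)^2 + 7.9280/(1+0.1567)^3 + 8.5638/(1+0.1567)^4 + 64.9757/(1+0.1567)^4 = 57.5629

$57.56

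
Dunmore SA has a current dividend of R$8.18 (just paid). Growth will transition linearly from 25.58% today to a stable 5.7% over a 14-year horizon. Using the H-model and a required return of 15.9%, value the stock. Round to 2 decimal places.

H-model: P₀ = D₀[(1+g_L) + H(g_S−g_L)]/(r−g_L), with H = 14/2 = 7.
P₀ = 8.18 × [(1+0.057) + 7×(0.2558−0.057)] / (0.159−0.057)
   = 8.18 × 2.4486 / 0.102 = 196.3681

R$196.37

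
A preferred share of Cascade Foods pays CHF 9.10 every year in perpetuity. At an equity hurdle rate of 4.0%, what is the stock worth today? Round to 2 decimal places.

Zero-growth DDM (perpetuity): P₀ = D/r = 9.10 / 0.04 = 227.5000

CHF 227.50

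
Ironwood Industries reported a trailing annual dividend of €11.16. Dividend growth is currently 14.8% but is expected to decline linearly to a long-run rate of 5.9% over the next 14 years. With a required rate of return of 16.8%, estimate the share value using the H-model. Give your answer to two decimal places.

H-model: P₀ = D₀[(1+g_L) + H(g_S−g_L)]/(r−g_L), with H = 14/2 = 7.
P₀ = 11.16 × [(1+0.059) + 7×(0.148−0.059)] / (0.168−0.059)
   = 11.16 × 1.6820 / 0.109 = 172.2121

€172.21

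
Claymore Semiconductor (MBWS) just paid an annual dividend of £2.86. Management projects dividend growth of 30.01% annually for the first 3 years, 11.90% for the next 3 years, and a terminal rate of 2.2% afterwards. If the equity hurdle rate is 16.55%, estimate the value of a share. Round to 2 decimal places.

£46.72

Three-stage DDM. Project D₁…D_6; terminal Gordon value at t=6 with g = 0.022; discount at r = 0.1655.
D_1 = 3.7183
D_2 = 4.8341
D_3 = 6.2849
D_4 = 7.0328
D_5 = 7.8697
D_6 = 8.8062
TV_6 = 8.9999/(0.1655−0.022) = 62.7170
P₀ = Σ Dₜ/(1+r)ᵗ + TV_6/(1+r)^6 = 46.7240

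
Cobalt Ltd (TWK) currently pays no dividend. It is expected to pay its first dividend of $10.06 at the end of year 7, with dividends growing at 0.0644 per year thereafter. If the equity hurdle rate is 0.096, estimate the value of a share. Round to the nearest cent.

$183.67

Deferred-dividend DDM. At t=6 the remaining stream is a growing perpetuity with first payment D_7 = 10.06.
V_6 = D_7/(r−g) = 10.06/(0.096−0.0644) = 318.3544
P₀ = V_6/(1+r)^6 = 318.3544/(1+0.096)^6 = 183.6740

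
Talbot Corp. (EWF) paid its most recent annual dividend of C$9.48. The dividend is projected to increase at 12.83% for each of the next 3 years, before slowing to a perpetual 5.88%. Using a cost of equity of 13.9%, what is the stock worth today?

C$149.57

Two-stage DDM. Project D₁…D_3 at 0.1283, terminal growth 0.0588, discount at r = 0.139.
D_1 = 10.6963
D_2 = 12.0686
D_3 = 13.6170
Terminal value at t=3: TV = D_4/(r−g) = 14.4177/(0.139−0.0588) = 179.7718
P₀ = 10.6963/(1+0.139)^1 + 12.0686/(1+0.139)^2 + 13.6170/(1+0.139)^3 + 179.7718/(1+0.139)^3 = 149.5697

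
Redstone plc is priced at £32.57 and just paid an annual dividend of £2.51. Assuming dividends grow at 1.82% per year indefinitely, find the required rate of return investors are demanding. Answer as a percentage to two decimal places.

Rearranging the constant-growth DDM: r = D₁/P₀ + g.
D₁ = 2.51 × (1 + 0.0182) = 2.5557.
r = 2.5557 / 32.57 + 0.0182 = 0.07847 + 0.0182 = 0.09667

9.67%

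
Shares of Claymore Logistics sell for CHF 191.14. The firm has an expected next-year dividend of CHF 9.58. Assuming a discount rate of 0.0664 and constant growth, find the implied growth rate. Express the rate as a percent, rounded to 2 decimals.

1.63%

From P₀ = D₁/(r − g), the implied growth is g = r − D₁/P₀.
g = 0.0664 − 9.58/191.14 = 0.0664 − 0.05012 = 0.01628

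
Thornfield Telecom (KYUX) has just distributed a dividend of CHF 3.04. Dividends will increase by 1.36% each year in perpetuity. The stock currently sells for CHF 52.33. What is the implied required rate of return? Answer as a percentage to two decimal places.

Rearranging the constant-growth DDM: r = D₁/P₀ + g.
D₁ = 3.04 × (1 + 0.0136) = 3.0813.
r = 3.0813 / 52.33 + 0.0136 = 0.05888 + 0.0136 = 0.07248

7.25%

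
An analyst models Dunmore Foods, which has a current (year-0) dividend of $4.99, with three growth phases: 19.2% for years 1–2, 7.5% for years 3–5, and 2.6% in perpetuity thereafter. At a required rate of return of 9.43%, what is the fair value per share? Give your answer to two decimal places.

$112.82

Three-stage DDM. Project D₁…D_5; terminal Gordon value at t=5 with g = 0.026; discount at r = 0.0943.
D_1 = 5.9481
D_2 = 7.0901
D_3 = 7.6219
D_4 = 8.1935
D_5 = 8.8080
TV_5 = 9.0370/(0.0943−0.026) = 132.3138
P₀ = Σ Dₜ/(1+r)ᵗ + TV_5/(1+r)^5 = 112.8180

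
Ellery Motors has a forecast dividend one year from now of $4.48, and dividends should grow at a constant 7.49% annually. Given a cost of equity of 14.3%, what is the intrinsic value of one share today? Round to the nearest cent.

$65.79

Gordon growth model: P₀ = D₁/(r − g), with D₁ = 4.48 given directly.
P₀ = 4.4800 / (0.143 − 0.0749) = 4.4800 / 0.0681 = 65.7856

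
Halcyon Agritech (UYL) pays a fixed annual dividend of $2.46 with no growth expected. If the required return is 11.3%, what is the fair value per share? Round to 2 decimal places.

Zero-growth DDM (perpetuity): P₀ = D/r = 2.46 / 0.113 = 21.7699

$21.77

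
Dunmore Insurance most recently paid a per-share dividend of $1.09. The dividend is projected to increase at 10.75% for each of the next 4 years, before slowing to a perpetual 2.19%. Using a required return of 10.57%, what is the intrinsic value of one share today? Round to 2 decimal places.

$17.76

Two-stage DDM. Project D₁…D_4 at 0.1075, terminal growth 0.0219, discount at r = 0.1057.
D_1 = 1.2072
D_2 = 1.3369
D_3 = 1.4807
D_4 = 1.6398
Terminal value at t=4: TV = D_5/(r−g) = 1.6758/(0.1057−0.0219) = 19.9970
P₀ = 1.2072/(1+0.1057)^1 + 1.3369/(1+0.1057)^2 + 1.4807/(1+0.1057)^3 + 1.6398/(1+0.1057)^4 + 19.9970/(1+0.1057)^4 = 17.7566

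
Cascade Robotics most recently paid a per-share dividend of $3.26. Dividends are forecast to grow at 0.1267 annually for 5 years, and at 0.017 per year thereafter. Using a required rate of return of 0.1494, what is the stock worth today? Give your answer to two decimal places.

$38.02

Two-stage DDM. Project D₁…D_5 at 0.1267, terminal growth 0.017, discount at r = 0.1494.
D_1 = 3.6730
D_2 = 4.1384
D_3 = 4.6628
D_4 = 5.2535
D_5 = 5.9191
Terminal value at t=5: TV = D_6/(r−g) = 6.0198/(0.1494−0.017) = 45.4666
P₀ = 3.6730/(1+0.1494)^1 + 4.1384/(1+0.1494)^2 + 4.6628/(1+0.1494)^3 + 5.2535/(1+0.1494)^4 + 5.9191/(1+0.1494)^5 + 45.4666/(1+0.1494)^5 = 38.0233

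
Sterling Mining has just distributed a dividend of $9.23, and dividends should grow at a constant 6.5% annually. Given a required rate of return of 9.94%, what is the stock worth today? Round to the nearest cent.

Gordon growth model: P₀ = D₁/(r − g). D₁ = 9.23 × (1 + 0.065) = 9.8300.
P₀ = 9.8300 / (0.0994 − 0.065) = 9.8300 / 0.0344 = 285.7544

$285.75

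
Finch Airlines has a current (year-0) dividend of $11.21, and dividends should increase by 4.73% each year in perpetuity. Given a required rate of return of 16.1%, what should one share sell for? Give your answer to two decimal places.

$103.26

Gordon growth model: P₀ = D₁/(r − g). D₁ = 11.21 × (1 + 0.0473) = 11.7402.
P₀ = 11.7402 / (0.161 − 0.0473) = 11.7402 / 0.1137 = 103.2562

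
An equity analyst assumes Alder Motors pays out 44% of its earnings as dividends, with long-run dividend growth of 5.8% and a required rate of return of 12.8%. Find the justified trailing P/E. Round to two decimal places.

Justified trailing P/E = b(1+g)/(r−g) = 0.44×(1+0.058)/(0.128−0.058) = 6.6503

6.65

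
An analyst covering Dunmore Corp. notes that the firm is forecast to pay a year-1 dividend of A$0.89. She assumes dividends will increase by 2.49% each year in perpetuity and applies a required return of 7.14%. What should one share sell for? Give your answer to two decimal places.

Gordon growth model: P₀ = D₁/(r − g), with D₁ = 0.89 given directly.
P₀ = 0.8900 / (0.0714 − 0.0249) = 0.8900 / 0.0465 = 19.1398

A$19.14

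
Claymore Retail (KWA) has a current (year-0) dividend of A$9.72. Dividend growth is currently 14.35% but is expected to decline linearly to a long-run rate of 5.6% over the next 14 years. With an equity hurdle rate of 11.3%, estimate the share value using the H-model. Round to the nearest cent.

A$284.52

H-model: P₀ = D₀[(1+g_L) + H(g_S−g_L)]/(r−g_L), with H = 14/2 = 7.
P₀ = 9.72 × [(1+0.056) + 7×(0.1435−0.056)] / (0.113−0.056)
   = 9.72 × 1.6685 / 0.057 = 284.5232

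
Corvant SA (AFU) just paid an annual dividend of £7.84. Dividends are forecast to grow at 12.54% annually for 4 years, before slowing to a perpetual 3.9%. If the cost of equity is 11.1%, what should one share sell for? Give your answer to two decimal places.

£151.51

Two-stage DDM. Project D₁…D_4 at 0.1254, terminal growth 0.039, discount at r = 0.111.
D_1 = 8.8231
D_2 = 9.9296
D_3 = 11.1747
D_4 = 12.5760
Terminal value at t=4: TV = D_5/(r−g) = 13.0665/(0.111−0.039) = 181.4792
P₀ = 8.8231/(1+0.111)^1 + 9.9296/(1+0.111)^2 + 11.1747/(1+0.111)^3 + 12.5760/(1+0.111)^4 + 181.4792/(1+0.111)^4 = 151.5055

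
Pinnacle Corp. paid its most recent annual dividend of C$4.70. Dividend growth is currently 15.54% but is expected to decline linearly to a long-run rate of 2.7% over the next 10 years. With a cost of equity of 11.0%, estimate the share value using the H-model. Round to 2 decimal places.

C$94.51

H-model: P₀ = D₀[(1+g_L) + H(g_S−g_L)]/(r−g_L), with H = 10/2 = 5.
P₀ = 4.70 × [(1+0.027) + 5×(0.1554−0.027)] / (0.11−0.027)
   = 4.70 × 1.6690 / 0.083 = 94.5096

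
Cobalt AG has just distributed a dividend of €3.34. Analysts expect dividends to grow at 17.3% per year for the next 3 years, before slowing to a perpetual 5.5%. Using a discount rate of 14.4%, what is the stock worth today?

Two-stage DDM. Project D₁…D_3 at 0.173, terminal growth 0.055, discount at r = 0.144.
D_1 = 3.9178
D_2 = 4.5956
D_3 = 5.3906
Terminal value at t=3: TV = D_4/(r−g) = 5.6871/(0.144−0.055) = 63.9003
P₀ = 3.9178/(1+0.144)^1 + 4.5956/(1+0.144)^2 + 5.3906/(1+0.144)^3 + 63.9003/(1+0.144)^3 = 53.2167

€53.22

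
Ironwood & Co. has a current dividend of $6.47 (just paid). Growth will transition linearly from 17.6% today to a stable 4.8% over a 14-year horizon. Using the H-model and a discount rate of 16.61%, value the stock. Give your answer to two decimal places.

H-model: P₀ = D₀[(1+g_L) + H(g_S−g_L)]/(r−g_L), with H = 14/2 = 7.
P₀ = 6.47 × [(1+0.048) + 7×(0.176−0.048)] / (0.1661−0.048)
   = 6.47 × 1.9440 / 0.1181 = 106.5003

$106.50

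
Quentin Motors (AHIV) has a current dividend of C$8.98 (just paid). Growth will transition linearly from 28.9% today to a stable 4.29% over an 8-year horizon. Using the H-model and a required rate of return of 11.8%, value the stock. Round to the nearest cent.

C$242.41

H-model: P₀ = D₀[(1+g_L) + H(g_S−g_L)]/(r−g_L), with H = 8/2 = 4.
P₀ = 8.98 × [(1+0.0429) + 4×(0.289−0.0429)] / (0.118−0.0429)
   = 8.98 × 2.0273 / 0.0751 = 242.4122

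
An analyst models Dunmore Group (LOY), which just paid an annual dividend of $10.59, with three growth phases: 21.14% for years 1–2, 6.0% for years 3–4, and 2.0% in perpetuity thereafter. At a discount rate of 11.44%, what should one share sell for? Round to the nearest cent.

$169.58

Three-stage DDM. Project D₁…D_4; terminal Gordon value at t=4 with g = 0.02; discount at r = 0.1144.
D_1 = 12.8287
D_2 = 15.5407
D_3 = 16.4732
D_4 = 17.4616
TV_4 = 17.8108/(0.1144−0.02) = 188.6735
P₀ = Σ Dₜ/(1+r)ᵗ + TV_4/(1+r)^4 = 169.5842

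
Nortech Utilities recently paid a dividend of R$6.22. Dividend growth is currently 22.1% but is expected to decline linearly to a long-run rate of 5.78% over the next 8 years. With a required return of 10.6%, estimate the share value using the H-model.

R$220.75

H-model: P₀ = D₀[(1+g_L) + H(g_S−g_L)]/(r−g_L), with H = 8/2 = 4.
P₀ = 6.22 × [(1+0.0578) + 4×(0.221−0.0578)] / (0.106−0.0578)
   = 6.22 × 1.7106 / 0.0482 = 220.7455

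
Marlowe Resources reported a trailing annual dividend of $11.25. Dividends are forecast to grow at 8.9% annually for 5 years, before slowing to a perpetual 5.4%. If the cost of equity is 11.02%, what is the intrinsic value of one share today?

Two-stage DDM. Project D₁…D_5 at 0.089, terminal growth 0.054, discount at r = 0.1102.
D_1 = 12.2512
D_2 = 13.3416
D_3 = 14.5290
D_4 = 15.8221
D_5 = 17.2303
Terminal value at t=5: TV = D_6/(r−g) = 18.1607/(0.1102−0.054) = 323.1441
P₀ = 12.2512/(1+0.1102)^1 + 13.3416/(1+0.1102)^2 + 14.5290/(1+0.1102)^3 + 15.8221/(1+0.1102)^4 + 17.2303/(1+0.1102)^5 + 323.1441/(1+0.1102)^5 = 244.7061

$244.71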